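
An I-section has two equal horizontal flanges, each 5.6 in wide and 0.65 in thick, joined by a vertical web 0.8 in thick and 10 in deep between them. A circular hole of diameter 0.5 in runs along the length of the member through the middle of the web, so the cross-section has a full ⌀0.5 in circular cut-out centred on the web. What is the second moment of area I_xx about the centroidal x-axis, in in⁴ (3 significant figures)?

I_xx ≈ 273 in⁴

Break the section into simple shapes (no overlaps), measuring from the bottom-left corner of the bounding box.
Bottom flange: 5.6 × 0.65, A = 3.64 in², y = 0.325 in, Ī = 0.12816 in⁴.
Web: 0.8 × 10, A = 8 in², y = 5.65 in, Ī = 66.667 in⁴.
Top flange: 5.6 × 0.65, A = 3.64 in², y = 10.975 in, Ī = 0.12816 in⁴.
Hole (subtracted): ⌀0.5, A = 0.19635 in², y = 5.65 in, Ī = 0.003068 in⁴.
By symmetry the centroid is at mid-height, ȳ = 5.65 in.
Transfer each piece to the centroidal x-axis using Ī + A·d² with d = y − 5.65:
  bottom flange: d = -5.325 in → contributes +103.34 in⁴
  web: d = 0 in → contributes +66.667 in⁴
  top flange: d = 5.325 in → contributes +103.34 in⁴
  hole: d = 0 in → contributes −0.003068 in⁴
Total I = 273.35 in⁴.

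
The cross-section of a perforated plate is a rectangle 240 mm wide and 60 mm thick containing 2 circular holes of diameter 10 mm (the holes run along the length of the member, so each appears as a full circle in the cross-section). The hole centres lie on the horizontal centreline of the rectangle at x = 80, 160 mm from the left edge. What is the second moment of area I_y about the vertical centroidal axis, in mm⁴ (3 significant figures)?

Decompose the section into non-overlapping parts with the origin at the bottom-left of its bounding rectangle.
Plate: 240 × 60, A = 14 400 mm², x = 120 mm, Ī = 69 120 000 mm⁴.
Hole 1 (subtracted): ⌀10, A = 78.54 mm², x = 80 mm, Ī = 490.87 mm⁴.
Hole 2 (subtracted): ⌀10, A = 78.54 mm², x = 160 mm, Ī = 490.87 mm⁴.
By symmetry the centroid is at mid-width, x̄ = 120 mm.
Transfer each piece to the vertical centroidal axis using Ī + A·d² with d = x − 120:
  plate: d = 0 mm → contributes +69 120 000 mm⁴
  hole 1: d = -40 mm → contributes −126 155 mm⁴
  hole 2: d = 40 mm → contributes −126 155 mm⁴
Total I = 68 867 691 mm⁴.

I_y ≈ 6.89 × 10⁷ mm⁴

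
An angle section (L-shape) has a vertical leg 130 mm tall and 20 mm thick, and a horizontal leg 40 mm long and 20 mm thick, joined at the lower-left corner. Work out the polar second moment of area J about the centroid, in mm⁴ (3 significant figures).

Treat the section as a set of non-overlapping primitives; coordinates are from the bounding-box lower-left.
Vertical leg: 20 × 130, A = 2 600 mm², y = 65 mm, Ī = 3 661 667 mm⁴.
Horizontal leg (remainder): 20 × 20, A = 400 mm², y = 10 mm, Ī = 13 333 mm⁴.
Centroid: ȳ = ΣA·y / ΣA = 57.667 mm.
Transfer each piece to the centroidal x-axis using Ī + A·d² with d = y − 57.667:
  vertical leg: d = 7.3333 mm → contributes +3 801 489 mm⁴
  horizontal leg (remainder): d = -47.667 mm → contributes +922 178 mm⁴
Total I = 4 723 667 mm⁴.
For the y-axis: x̄ = 12.667 mm.
Repeating about the centroidal y-axis gives I_y = 238 667 mm⁴.
Polar second moment: J = I_x + I_y = 4 962 333 mm⁴.

J ≈ 4.96 × 10⁶ mm⁴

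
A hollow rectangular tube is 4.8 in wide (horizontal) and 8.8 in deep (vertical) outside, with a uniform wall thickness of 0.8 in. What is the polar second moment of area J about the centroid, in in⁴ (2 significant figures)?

Break the section into simple shapes (no overlaps), measuring from the bottom-left corner of the bounding box.
Outer rectangle: 4.8 × 8.8, A = 42.24 in², y = 4.4 in, Ī = 272.6 in⁴.
Inner void (subtracted): 3.2 × 7.2, A = 23.04 in², y = 4.4 in, Ī = 99.53 in⁴.
By symmetry the centroid is at mid-height, ȳ = 4.4 in.
All pieces are centred on the centroidal x-axis, so I = ΣĪ (holes subtracted) = 173.1 in⁴.
Repeating about the centroidal y-axis gives I_y = 61.44 in⁴.
Polar second moment: J = I_x + I_y = 234.5 in⁴.

J ≈ 230 in⁴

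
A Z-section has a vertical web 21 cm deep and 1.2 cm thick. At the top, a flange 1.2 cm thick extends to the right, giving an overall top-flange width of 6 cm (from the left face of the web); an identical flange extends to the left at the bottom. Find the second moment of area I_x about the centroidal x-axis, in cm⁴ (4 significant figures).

Treat the section as a set of non-overlapping primitives; coordinates are from the bounding-box lower-left.
Web: 1.2 × 21, A = 25.2 cm², y = 10.5 cm, Ī = 926.1 cm⁴.
Top flange (beyond web): 4.8 × 1.2, A = 5.76 cm², y = 20.4 cm, Ī = 0.6912 cm⁴.
Bottom flange (beyond web): 4.8 × 1.2, A = 5.76 cm², y = 0.6 cm, Ī = 0.6912 cm⁴.
Centroid: ȳ = ΣA·y / ΣA = 10.5 cm.
Transfer each piece to the centroidal x-axis using Ī + A·d² with d = y − 10.5:
  web: d = 0 cm → contributes +926.1 cm⁴
  top flange (beyond web): d = 9.9 cm → contributes +565.229 cm⁴
  bottom flange (beyond web): d = -9.9 cm → contributes +565.229 cm⁴
Total I = 2056.56 cm⁴.

I_x ≈ 2057 cm⁴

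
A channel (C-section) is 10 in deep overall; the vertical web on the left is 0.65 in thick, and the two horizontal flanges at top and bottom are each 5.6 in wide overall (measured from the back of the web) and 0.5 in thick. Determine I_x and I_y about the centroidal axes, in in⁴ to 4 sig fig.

I_x ≈ 166.0 in⁴, I_y ≈ 32.37 in⁴

Treat the section as a set of non-overlapping primitives; coordinates are from the bounding-box lower-left.
Web: 0.65 × 10, A = 6.5 in², y = 5 in, Ī = 54.1667 in⁴.
Top flange (beyond web): 4.95 × 0.5, A = 2.475 in², y = 9.75 in, Ī = 0.0515625 in⁴.
Bottom flange (beyond web): 4.95 × 0.5, A = 2.475 in², y = 0.25 in, Ī = 0.0515625 in⁴.
By symmetry the centroid is at mid-height, ȳ = 5 in.
Transfer each piece to the centroidal x-axis using Ī + A·d² with d = y − 5:
  web: d = 0 in → contributes +54.1667 in⁴
  top flange (beyond web): d = 4.75 in → contributes +55.8938 in⁴
  bottom flange (beyond web): d = -4.75 in → contributes +55.8938 in⁴
Total I = 165.954 in⁴.
For the y-axis: x̄ = 1.53548 in.
Repeating about the centroidal y-axis gives I_y = 32.3669 in⁴.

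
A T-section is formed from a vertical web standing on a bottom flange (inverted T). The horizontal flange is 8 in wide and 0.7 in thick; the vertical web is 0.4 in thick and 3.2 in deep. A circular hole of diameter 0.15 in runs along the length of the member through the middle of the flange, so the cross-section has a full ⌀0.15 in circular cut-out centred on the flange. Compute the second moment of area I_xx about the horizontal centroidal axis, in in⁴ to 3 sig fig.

I_xx ≈ 5.28 in⁴

Split into non-overlapping primitives; take the origin at the lower-left of the bounding box.
Flange: 8 × 0.7, A = 5.6 in², y = 0.35 in, Ī = 0.22867 in⁴.
Web: 0.4 × 3.2, A = 1.28 in², y = 2.3 in, Ī = 1.0923 in⁴.
Hole (subtracted): ⌀0.15, A = 0.017671 in², y = 0.35 in, Ī = 0.00002485 in⁴.
Centroid: ȳ = ΣA·y / ΣA = 0.71372 in.
Transfer each piece to the horizontal centroidal axis using Ī + A·d² with d = y − 0.71372:
  flange: d = -0.36372 in → contributes +0.96952 in⁴
  web: d = 1.5863 in → contributes +4.3131 in⁴
  hole: d = -0.36372 in → contributes −0.0023627 in⁴
Total I = 5.2803 in⁴.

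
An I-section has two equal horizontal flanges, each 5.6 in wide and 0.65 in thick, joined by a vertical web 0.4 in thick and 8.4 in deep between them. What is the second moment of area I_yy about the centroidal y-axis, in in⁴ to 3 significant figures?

Split into non-overlapping primitives; take the origin at the lower-left of the bounding box.
Bottom flange: 5.6 × 0.65, A = 3.64 in², x = 2.8 in, Ī = 9.5125 in⁴.
Web: 0.4 × 8.4, A = 3.36 in², x = 2.8 in, Ī = 0.0448 in⁴.
Top flange: 5.6 × 0.65, A = 3.64 in², x = 2.8 in, Ī = 9.5125 in⁴.
By symmetry the centroid is at mid-width, x̄ = 2.8 in.
All pieces are centred on the centroidal y-axis, so I = ΣĪ = 19.07 in⁴.

I_yy ≈ 19.1 in⁴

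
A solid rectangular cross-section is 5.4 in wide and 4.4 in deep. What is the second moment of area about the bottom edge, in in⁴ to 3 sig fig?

I_base ≈ 153 in⁴

The section: 5.4 × 4.4, A = 23.76 in², y = 2.2 in, Ī = 38.333 in⁴.
Transfer it to the bottom edge using Ī + A·d² with d = y − 0:
  the section: d = 2.2 in → contributes +153.33 in⁴
Total I = 153.33 in⁴.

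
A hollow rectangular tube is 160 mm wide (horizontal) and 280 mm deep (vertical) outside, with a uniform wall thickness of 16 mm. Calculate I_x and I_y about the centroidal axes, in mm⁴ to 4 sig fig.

I_x ≈ 1.300 × 10⁸ mm⁴, I_y ≈ 5.223 × 10⁷ mm⁴

Split into non-overlapping primitives; take the origin at the lower-left of the bounding box.
Outer rectangle: 160 × 280, A = 44 800 mm², y = 140 mm, Ī = 292 693 333 mm⁴.
Inner void (subtracted): 128 × 248, A = 31 744 mm², y = 140 mm, Ī = 162 698 581 mm⁴.
By symmetry the centroid is at mid-height, ȳ = 140 mm.
All pieces are centred on the centroidal x-axis, so I = ΣĪ (holes subtracted) = 129 994 752 mm⁴.
Repeating about the centroidal y-axis gives I_y = 52 232 192 mm⁴.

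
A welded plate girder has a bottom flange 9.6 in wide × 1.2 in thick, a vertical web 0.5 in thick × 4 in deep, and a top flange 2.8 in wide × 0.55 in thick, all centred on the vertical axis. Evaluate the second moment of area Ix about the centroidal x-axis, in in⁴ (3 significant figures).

Decompose the section into non-overlapping parts with the origin at the bottom-left of its bounding rectangle.
Bottom plate: 9.6 × 1.2, A = 11.52 in², y = 0.6 in, Ī = 1.3824 in⁴.
Web plate: 0.5 × 4, A = 2 in², y = 3.2 in, Ī = 2.6667 in⁴.
Top plate: 2.8 × 0.55, A = 1.54 in², y = 5.475 in, Ī = 0.038821 in⁴.
Centroid: ȳ = ΣA·y / ΣA = 1.4438 in.
Transfer each piece to the centroidal x-axis using Ī + A·d² with d = y − 1.4438:
  bottom plate: d = -0.84379 in → contributes +9.5845 in⁴
  web plate: d = 1.7562 in → contributes +8.8352 in⁴
  top plate: d = 4.0312 in → contributes +25.065 in⁴
Total I = 43.484 in⁴.

Ix ≈ 43.5 in⁴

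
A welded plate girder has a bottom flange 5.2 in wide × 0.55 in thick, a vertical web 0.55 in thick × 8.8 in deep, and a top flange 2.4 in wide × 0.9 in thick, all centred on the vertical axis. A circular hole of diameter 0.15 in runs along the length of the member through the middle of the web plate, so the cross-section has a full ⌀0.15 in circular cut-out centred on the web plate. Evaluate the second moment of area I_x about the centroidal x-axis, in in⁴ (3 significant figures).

Break the section into simple shapes (no overlaps), measuring from the bottom-left corner of the bounding box.
Bottom plate: 5.2 × 0.55, A = 2.86 in², y = 0.275 in, Ī = 0.072096 in⁴.
Web plate: 0.55 × 8.8, A = 4.84 in², y = 4.95 in, Ī = 31.234 in⁴.
Top plate: 2.4 × 0.9, A = 2.16 in², y = 9.8 in, Ī = 0.1458 in⁴.
Hole (subtracted): ⌀0.15, A = 0.017671 in², y = 4.95 in, Ī = 0.00002485 in⁴.
Centroid: ȳ = ΣA·y / ΣA = 4.6559 in.
Transfer each piece to the centroidal x-axis using Ī + A·d² with d = y − 4.6559:
  bottom plate: d = -4.3809 in → contributes +54.962 in⁴
  web plate: d = 0.29409 in → contributes +31.653 in⁴
  top plate: d = 5.1441 in → contributes +57.303 in⁴
  hole: d = 0.29409 in → contributes −0.0015532 in⁴
Total I = 143.92 in⁴.

I_x ≈ 144 in⁴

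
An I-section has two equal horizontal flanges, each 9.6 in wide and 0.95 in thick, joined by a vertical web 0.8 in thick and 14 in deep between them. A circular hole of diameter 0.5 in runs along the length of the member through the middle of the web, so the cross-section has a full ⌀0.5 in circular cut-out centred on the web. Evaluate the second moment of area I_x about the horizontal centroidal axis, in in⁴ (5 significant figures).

Break the section into simple shapes (no overlaps), measuring from the bottom-left corner of the bounding box.
Bottom flange: 9.6 × 0.95, A = 9.12 in², y = 0.475 in, Ī = 0.6859 in⁴.
Web: 0.8 × 14, A = 11.2 in², y = 7.95 in, Ī = 182.9333 in⁴.
Top flange: 9.6 × 0.95, A = 9.12 in², y = 15.425 in, Ī = 0.6859 in⁴.
Hole (subtracted): ⌀0.5, A = 0.1963495 in², y = 7.95 in, Ī = 0.003067962 in⁴.
By symmetry the centroid is at mid-height, ȳ = 7.95 in.
Transfer each piece to the horizontal centroidal axis using Ī + A·d² with d = y − 7.95:
  bottom flange: d = -7.475 in → contributes +510.2716 in⁴
  web: d = 0 in → contributes +182.9333 in⁴
  top flange: d = 7.475 in → contributes +510.2716 in⁴
  hole: d = 0 in → contributes −0.003067962 in⁴
Total I = 1203.473 in⁴.

I_x ≈ 1203.5 in⁴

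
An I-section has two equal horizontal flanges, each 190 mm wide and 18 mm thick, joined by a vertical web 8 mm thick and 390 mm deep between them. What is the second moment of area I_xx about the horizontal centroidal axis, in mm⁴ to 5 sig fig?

Treat the section as a set of non-overlapping primitives; coordinates are from the bounding-box lower-left.
Bottom flange: 190 × 18, A = 3 420 mm², y = 9 mm, Ī = 92 340 mm⁴.
Web: 8 × 390, A = 3 120 mm², y = 213 mm, Ī = 39 546 000 mm⁴.
Top flange: 190 × 18, A = 3 420 mm², y = 417 mm, Ī = 92 340 mm⁴.
By symmetry the centroid is at mid-height, ȳ = 213 mm.
Transfer each piece to the horizontal centroidal axis using Ī + A·d² with d = y − 213:
  bottom flange: d = -204 mm → contributes +142 419 060 mm⁴
  web: d = 0 mm → contributes +39 546 000 mm⁴
  top flange: d = 204 mm → contributes +142 419 060 mm⁴
Total I = 324 384 120 mm⁴.

I_xx ≈ 3.2438 × 10⁸ mm⁴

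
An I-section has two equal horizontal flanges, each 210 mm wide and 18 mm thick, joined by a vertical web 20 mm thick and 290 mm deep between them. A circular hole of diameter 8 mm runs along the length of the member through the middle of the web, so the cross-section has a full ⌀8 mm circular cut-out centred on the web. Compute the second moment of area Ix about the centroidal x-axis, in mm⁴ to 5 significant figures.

Ix ≈ 2.2015 × 10⁸ mm⁴

Decompose the section into non-overlapping parts with the origin at the bottom-left of its bounding rectangle.
Bottom flange: 210 × 18, A = 3 780 mm², y = 9 mm, Ī = 102 060 mm⁴.
Web: 20 × 290, A = 5 800 mm², y = 163 mm, Ī = 40 648 333 mm⁴.
Top flange: 210 × 18, A = 3 780 mm², y = 317 mm, Ī = 102 060 mm⁴.
Hole (subtracted): ⌀8, A = 50.26548 mm², y = 163 mm, Ī = 201.0619 mm⁴.
By symmetry the centroid is at mid-height, ȳ = 163 mm.
Transfer each piece to the centroidal x-axis using Ī + A·d² with d = y − 163:
  bottom flange: d = -154 mm → contributes +89 748 540 mm⁴
  web: d = 0 mm → contributes +40 648 333 mm⁴
  top flange: d = 154 mm → contributes +89 748 540 mm⁴
  hole: d = 0 mm → contributes −201.0619 mm⁴
Total I = 220 145 212 mm⁴.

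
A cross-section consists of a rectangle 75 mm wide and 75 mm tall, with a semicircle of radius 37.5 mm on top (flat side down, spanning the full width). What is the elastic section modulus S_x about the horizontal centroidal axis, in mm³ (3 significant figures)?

S_x ≈ 1.23 × 10⁵ mm³

Split into non-overlapping primitives; take the origin at the lower-left of the bounding box.
Rectangular body: 75 × 75, A = 5 625 mm², y = 37.5 mm, Ī = 2 636 719 mm⁴.
Semicircular cap: semicircle r = 37.5, A = 2208.9 mm², y = 90.915 mm, Ī = 217 049 mm⁴.
Centroid: ȳ = ΣA·y / ΣA = 52.562 mm.
Transfer each piece to the horizontal centroidal axis using Ī + A·d² with d = y − 52.562:
  rectangular body: d = -15.062 mm → contributes +3 912 753 mm⁴
  semicircular cap: d = 38.354 mm → contributes +3 466 442 mm⁴
Total I = 7 379 195 mm⁴.
Extreme fibre distance c = 59.938 mm; S = I/c = 123 113 mm³.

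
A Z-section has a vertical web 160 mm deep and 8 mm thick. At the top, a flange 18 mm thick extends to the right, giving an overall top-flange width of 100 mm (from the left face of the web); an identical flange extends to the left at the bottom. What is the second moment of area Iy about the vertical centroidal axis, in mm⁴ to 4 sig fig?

Iy ≈ 1.062 × 10⁷ mm⁴

Break the section into simple shapes (no overlaps), measuring from the bottom-left corner of the bounding box.
Web: 8 × 160, A = 1 280 mm², x = 96 mm, Ī = 6826.67 mm⁴.
Top flange (beyond web): 92 × 18, A = 1 656 mm², x = 146 mm, Ī = 1 168 032 mm⁴.
Bottom flange (beyond web): 92 × 18, A = 1 656 mm², x = 46 mm, Ī = 1 168 032 mm⁴.
Centroid: x̄ = ΣA·x / ΣA = 96 mm.
Transfer each piece to the vertical centroidal axis using Ī + A·d² with d = x − 96:
  web: d = 0 mm → contributes +6826.67 mm⁴
  top flange (beyond web): d = 50 mm → contributes +5 308 032 mm⁴
  bottom flange (beyond web): d = -50 mm → contributes +5 308 032 mm⁴
Total I = 10 622 891 mm⁴.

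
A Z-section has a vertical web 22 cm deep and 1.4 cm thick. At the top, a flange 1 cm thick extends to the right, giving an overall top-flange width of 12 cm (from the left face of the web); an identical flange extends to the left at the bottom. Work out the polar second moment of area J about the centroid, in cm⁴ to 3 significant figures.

Treat the section as a set of non-overlapping primitives; coordinates are from the bounding-box lower-left.
Web: 1.4 × 22, A = 30.8 cm², y = 11 cm, Ī = 1242.3 cm⁴.
Top flange (beyond web): 10.6 × 1, A = 10.6 cm², y = 21.5 cm, Ī = 0.88333 cm⁴.
Bottom flange (beyond web): 10.6 × 1, A = 10.6 cm², y = 0.5 cm, Ī = 0.88333 cm⁴.
Centroid: ȳ = ΣA·y / ΣA = 11 cm.
Transfer each piece to the centroidal x-axis using Ī + A·d² with d = y − 11:
  web: d = 0 cm → contributes +1242.3 cm⁴
  top flange (beyond web): d = 10.5 cm → contributes +1169.5 cm⁴
  bottom flange (beyond web): d = -10.5 cm → contributes +1169.5 cm⁴
Total I = 3581.3 cm⁴.
For the y-axis: x̄ = 11.3 cm.
Repeating about the centroidal y-axis gives I_y = 966.73 cm⁴.
Polar second moment: J = I_x + I_y = 4548.1 cm⁴.

J ≈ 4550 cm⁴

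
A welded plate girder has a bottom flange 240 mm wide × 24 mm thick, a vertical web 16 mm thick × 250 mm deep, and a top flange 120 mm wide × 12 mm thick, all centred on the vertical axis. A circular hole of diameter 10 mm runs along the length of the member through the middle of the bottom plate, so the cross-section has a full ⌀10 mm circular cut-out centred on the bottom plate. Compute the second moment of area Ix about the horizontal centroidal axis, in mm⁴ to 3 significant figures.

Split into non-overlapping primitives; take the origin at the lower-left of the bounding box.
Bottom plate: 240 × 24, A = 5 760 mm², y = 12 mm, Ī = 276 480 mm⁴.
Web plate: 16 × 250, A = 4 000 mm², y = 149 mm, Ī = 20 833 333 mm⁴.
Top plate: 120 × 12, A = 1 440 mm², y = 280 mm, Ī = 17 280 mm⁴.
Hole (subtracted): ⌀10, A = 78.54 mm², y = 12 mm, Ī = 490.87 mm⁴.
Centroid: ȳ = ΣA·y / ΣA = 95.975 mm.
Transfer each piece to the horizontal centroidal axis using Ī + A·d² with d = y − 95.975:
  bottom plate: d = -83.975 mm → contributes +40 894 450 mm⁴
  web plate: d = 53.025 mm → contributes +32 080 112 mm⁴
  top plate: d = 184.03 mm → contributes +48 783 389 mm⁴
  hole: d = -83.975 mm → contributes −554 333 mm⁴
Total I = 121 203 618 mm⁴.

Ix ≈ 1.21 × 10⁸ mm⁴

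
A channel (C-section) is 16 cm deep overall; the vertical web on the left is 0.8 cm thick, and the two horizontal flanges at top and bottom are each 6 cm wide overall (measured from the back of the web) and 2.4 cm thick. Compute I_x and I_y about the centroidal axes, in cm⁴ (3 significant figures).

I_x ≈ 1440 cm⁴, I_y ≈ 133 cm⁴

Break the section into simple shapes (no overlaps), measuring from the bottom-left corner of the bounding box.
Web: 0.8 × 16, A = 12.8 cm², y = 8 cm, Ī = 273.07 cm⁴.
Top flange (beyond web): 5.2 × 2.4, A = 12.48 cm², y = 14.8 cm, Ī = 5.9904 cm⁴.
Bottom flange (beyond web): 5.2 × 2.4, A = 12.48 cm², y = 1.2 cm, Ī = 5.9904 cm⁴.
By symmetry the centroid is at mid-height, ȳ = 8 cm.
Transfer each piece to the centroidal x-axis using Ī + A·d² with d = y − 8:
  web: d = 0 cm → contributes +273.07 cm⁴
  top flange (beyond web): d = 6.8 cm → contributes +583.07 cm⁴
  bottom flange (beyond web): d = -6.8 cm → contributes +583.07 cm⁴
Total I = 1439.2 cm⁴.
For the y-axis: x̄ = 2.3831 cm.
Repeating about the centroidal y-axis gives I_y = 133.08 cm⁴.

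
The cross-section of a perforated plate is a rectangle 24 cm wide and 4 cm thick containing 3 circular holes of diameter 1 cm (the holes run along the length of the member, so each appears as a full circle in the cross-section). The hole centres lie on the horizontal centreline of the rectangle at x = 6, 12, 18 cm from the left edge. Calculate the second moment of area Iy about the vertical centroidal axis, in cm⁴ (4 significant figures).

Treat the section as a set of non-overlapping primitives; coordinates are from the bounding-box lower-left.
Plate: 24 × 4, A = 96 cm², x = 12 cm, Ī = 4 608 cm⁴.
Hole 1 (subtracted): ⌀1, A = 0.785398 cm², x = 6 cm, Ī = 0.0490874 cm⁴.
Hole 2 (subtracted): ⌀1, A = 0.785398 cm², x = 12 cm, Ī = 0.0490874 cm⁴.
Hole 3 (subtracted): ⌀1, A = 0.785398 cm², x = 18 cm, Ī = 0.0490874 cm⁴.
By symmetry the centroid is at mid-width, x̄ = 12 cm.
Transfer each piece to the vertical centroidal axis using Ī + A·d² with d = x − 12:
  plate: d = 0 cm → contributes +4 608 cm⁴
  hole 1: d = -6 cm → contributes −28.3234 cm⁴
  hole 2: d = 0 cm → contributes −0.0490874 cm⁴
  hole 3: d = 6 cm → contributes −28.3234 cm⁴
Total I = 4551.3 cm⁴.

Iy ≈ 4551 cm⁴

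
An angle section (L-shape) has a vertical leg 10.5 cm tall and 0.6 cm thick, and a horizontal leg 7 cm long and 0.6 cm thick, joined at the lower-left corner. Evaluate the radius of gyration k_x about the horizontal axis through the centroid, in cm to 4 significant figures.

k_x ≈ 3.389 cm

Treat the section as a set of non-overlapping primitives; coordinates are from the bounding-box lower-left.
Vertical leg: 0.6 × 10.5, A = 6.3 cm², y = 5.25 cm, Ī = 57.8813 cm⁴.
Horizontal leg (remainder): 6.4 × 0.6, A = 3.84 cm², y = 0.3 cm, Ī = 0.1152 cm⁴.
Centroid: ȳ = ΣA·y / ΣA = 3.37544 cm.
Transfer each piece to the horizontal axis through the centroid using Ī + A·d² with d = y − 3.37544:
  vertical leg: d = 1.87456 cm → contributes +80.0192 cm⁴
  horizontal leg (remainder): d = -3.07544 cm → contributes +36.4353 cm⁴
Total I = 116.454 cm⁴.
Radius of gyration: k = √(I/A) = √(116.454 / 10.14) = 3.3889 cm.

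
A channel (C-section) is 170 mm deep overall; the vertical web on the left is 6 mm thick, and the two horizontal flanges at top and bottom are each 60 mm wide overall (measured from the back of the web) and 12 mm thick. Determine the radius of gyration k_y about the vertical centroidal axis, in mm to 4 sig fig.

k_y ≈ 18.95 mm

Break the section into simple shapes (no overlaps), measuring from the bottom-left corner of the bounding box.
Web: 6 × 170, A = 1 020 mm², x = 3 mm, Ī = 3 060 mm⁴.
Top flange (beyond web): 54 × 12, A = 648 mm², x = 33 mm, Ī = 157 464 mm⁴.
Bottom flange (beyond web): 54 × 12, A = 648 mm², x = 33 mm, Ī = 157 464 mm⁴.
Centroid: x̄ = ΣA·x / ΣA = 19.7876 mm.
Transfer each piece to the vertical centroidal axis using Ī + A·d² with d = x − 19.7876:
  web: d = -16.7876 mm → contributes +290 519 mm⁴
  top flange (beyond web): d = 13.2124 mm → contributes +270 584 mm⁴
  bottom flange (beyond web): d = 13.2124 mm → contributes +270 584 mm⁴
Total I = 831 687 mm⁴.
Radius of gyration: k = √(I/A) = √(831 687 / 2 316) = 18.9501 mm.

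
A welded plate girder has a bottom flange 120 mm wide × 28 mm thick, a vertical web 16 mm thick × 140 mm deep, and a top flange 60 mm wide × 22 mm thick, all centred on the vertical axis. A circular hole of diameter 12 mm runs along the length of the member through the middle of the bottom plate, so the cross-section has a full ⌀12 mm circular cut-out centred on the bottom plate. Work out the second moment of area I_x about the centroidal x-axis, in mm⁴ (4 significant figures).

I_x ≈ 3.146 × 10⁷ mm⁴

Treat the section as a set of non-overlapping primitives; coordinates are from the bounding-box lower-left.
Bottom plate: 120 × 28, A = 3 360 mm², y = 14 mm, Ī = 219 520 mm⁴.
Web plate: 16 × 140, A = 2 240 mm², y = 98 mm, Ī = 3 658 667 mm⁴.
Top plate: 60 × 22, A = 1 320 mm², y = 179 mm, Ī = 53 240 mm⁴.
Hole (subtracted): ⌀12, A = 113.097 mm², y = 14 mm, Ī = 1017.88 mm⁴.
Centroid: ȳ = ΣA·y / ΣA = 73.6395 mm.
Transfer each piece to the centroidal x-axis using Ī + A·d² with d = y − 73.6395:
  bottom plate: d = -59.6395 mm → contributes +12 170 587 mm⁴
  web plate: d = 24.3605 mm → contributes +4 987 963 mm⁴
  top plate: d = 105.361 mm → contributes +14 706 353 mm⁴
  hole: d = -59.6395 mm → contributes −403 290 mm⁴
Total I = 31 461 614 mm⁴.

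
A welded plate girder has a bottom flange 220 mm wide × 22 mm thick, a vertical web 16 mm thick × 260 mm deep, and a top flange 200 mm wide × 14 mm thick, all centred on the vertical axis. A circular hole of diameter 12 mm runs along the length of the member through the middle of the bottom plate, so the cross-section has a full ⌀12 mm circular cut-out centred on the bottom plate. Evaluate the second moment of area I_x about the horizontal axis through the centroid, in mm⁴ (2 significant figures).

Break the section into simple shapes (no overlaps), measuring from the bottom-left corner of the bounding box.
Bottom plate: 220 × 22, A = 4 840 mm², y = 11 mm, Ī = 195 213 mm⁴.
Web plate: 16 × 260, A = 4 160 mm², y = 152 mm, Ī = 23 434 667 mm⁴.
Top plate: 200 × 14, A = 2 800 mm², y = 289 mm, Ī = 45 733 mm⁴.
Hole (subtracted): ⌀12, A = 113.1 mm², y = 11 mm, Ī = 1 018 mm⁴.
Centroid: ȳ = ΣA·y / ΣA = 127.8 mm.
Transfer each piece to the horizontal axis through the centroid using Ī + A·d² with d = y − 127.8:
  bottom plate: d = -116.8 mm → contributes +66 216 861 mm⁴
  web plate: d = 24.21 mm → contributes +25 872 139 mm⁴
  top plate: d = 161.2 mm → contributes +72 810 390 mm⁴
  hole: d = -116.8 mm → contributes −1 543 760 mm⁴
Total I = 163 355 630 mm⁴.

I_x ≈ 1.6 × 10⁸ mm⁴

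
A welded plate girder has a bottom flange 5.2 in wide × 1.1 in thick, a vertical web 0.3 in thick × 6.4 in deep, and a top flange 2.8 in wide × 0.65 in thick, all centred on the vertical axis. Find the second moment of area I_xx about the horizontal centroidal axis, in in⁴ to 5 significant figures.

Decompose the section into non-overlapping parts with the origin at the bottom-left of its bounding rectangle.
Bottom plate: 5.2 × 1.1, A = 5.72 in², y = 0.55 in, Ī = 0.5767667 in⁴.
Web plate: 0.3 × 6.4, A = 1.92 in², y = 4.3 in, Ī = 6.5536 in⁴.
Top plate: 2.8 × 0.65, A = 1.82 in², y = 7.825 in, Ī = 0.06407917 in⁴.
Centroid: ȳ = ΣA·y / ΣA = 2.710729 in.
Transfer each piece to the horizontal centroidal axis using Ī + A·d² with d = y − 2.710729:
  bottom plate: d = -2.160729 in → contributes +27.28203 in⁴
  web plate: d = 1.589271 in → contributes +11.4031 in⁴
  top plate: d = 5.114271 in → contributes +47.66757 in⁴
Total I = 86.35269 in⁴.

I_xx ≈ 86.353 in⁴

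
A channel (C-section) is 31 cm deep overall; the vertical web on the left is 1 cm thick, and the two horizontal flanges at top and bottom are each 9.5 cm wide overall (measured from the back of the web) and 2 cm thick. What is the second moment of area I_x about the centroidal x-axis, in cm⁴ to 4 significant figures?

I_x ≈ 9642 cm⁴

Decompose the section into non-overlapping parts with the origin at the bottom-left of its bounding rectangle.
Web: 1 × 31, A = 31 cm², y = 15.5 cm, Ī = 2482.58 cm⁴.
Top flange (beyond web): 8.5 × 2, A = 17 cm², y = 30 cm, Ī = 5.66667 cm⁴.
Bottom flange (beyond web): 8.5 × 2, A = 17 cm², y = 1 cm, Ī = 5.66667 cm⁴.
By symmetry the centroid is at mid-height, ȳ = 15.5 cm.
Transfer each piece to the centroidal x-axis using Ī + A·d² with d = y − 15.5:
  web: d = 0 cm → contributes +2482.58 cm⁴
  top flange (beyond web): d = 14.5 cm → contributes +3579.92 cm⁴
  bottom flange (beyond web): d = -14.5 cm → contributes +3579.92 cm⁴
Total I = 9642.42 cm⁴.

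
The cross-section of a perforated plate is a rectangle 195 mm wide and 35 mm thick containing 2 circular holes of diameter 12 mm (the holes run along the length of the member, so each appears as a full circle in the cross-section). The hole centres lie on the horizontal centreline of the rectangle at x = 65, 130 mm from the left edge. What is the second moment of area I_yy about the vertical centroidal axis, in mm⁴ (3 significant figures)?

Split into non-overlapping primitives; take the origin at the lower-left of the bounding box.
Plate: 195 × 35, A = 6 825 mm², x = 97.5 mm, Ī = 21 626 719 mm⁴.
Hole 1 (subtracted): ⌀12, A = 113.1 mm², x = 65 mm, Ī = 1017.9 mm⁴.
Hole 2 (subtracted): ⌀12, A = 113.1 mm², x = 130 mm, Ī = 1017.9 mm⁴.
By symmetry the centroid is at mid-width, x̄ = 97.5 mm.
Transfer each piece to the vertical centroidal axis using Ī + A·d² with d = x − 97.5:
  plate: d = 0 mm → contributes +21 626 719 mm⁴
  hole 1: d = -32.5 mm → contributes −120 477 mm⁴
  hole 2: d = 32.5 mm → contributes −120 477 mm⁴
Total I = 21 385 765 mm⁴.

I_yy ≈ 2.14 × 10⁷ mm⁴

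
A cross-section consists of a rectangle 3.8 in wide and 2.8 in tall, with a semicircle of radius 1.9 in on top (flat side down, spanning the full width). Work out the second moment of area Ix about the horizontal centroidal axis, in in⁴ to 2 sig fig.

Ix ≈ 26 in⁴

Decompose the section into non-overlapping parts with the origin at the bottom-left of its bounding rectangle.
Rectangular body: 3.8 × 2.8, A = 10.64 in², y = 1.4 in, Ī = 6.951 in⁴.
Semicircular cap: semicircle r = 1.9, A = 5.671 in², y = 3.606 in, Ī = 1.43 in⁴.
Centroid: ȳ = ΣA·y / ΣA = 2.167 in.
Transfer each piece to the horizontal centroidal axis using Ī + A·d² with d = y − 2.167:
  rectangular body: d = -0.7671 in → contributes +13.21 in⁴
  semicircular cap: d = 1.439 in → contributes +13.18 in⁴
Total I = 26.39 in⁴.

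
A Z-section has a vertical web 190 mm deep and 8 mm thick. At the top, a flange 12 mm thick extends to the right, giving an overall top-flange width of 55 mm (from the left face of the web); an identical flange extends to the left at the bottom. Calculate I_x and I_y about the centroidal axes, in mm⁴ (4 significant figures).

Decompose the section into non-overlapping parts with the origin at the bottom-left of its bounding rectangle.
Web: 8 × 190, A = 1 520 mm², y = 95 mm, Ī = 4 572 667 mm⁴.
Top flange (beyond web): 47 × 12, A = 564 mm², y = 184 mm, Ī = 6 768 mm⁴.
Bottom flange (beyond web): 47 × 12, A = 564 mm², y = 6 mm, Ī = 6 768 mm⁴.
Centroid: ȳ = ΣA·y / ΣA = 95 mm.
Transfer each piece to the centroidal x-axis using Ī + A·d² with d = y − 95:
  web: d = 0 mm → contributes +4 572 667 mm⁴
  top flange (beyond web): d = 89 mm → contributes +4 474 212 mm⁴
  bottom flange (beyond web): d = -89 mm → contributes +4 474 212 mm⁴
Total I = 13 521 091 mm⁴.
For the y-axis: x̄ = 51 mm.
Repeating about the centroidal y-axis gives I_y = 1 068 803 mm⁴.

I_x ≈ 1.352 × 10⁷ mm⁴, I_y ≈ 1.069 × 10⁶ mm⁴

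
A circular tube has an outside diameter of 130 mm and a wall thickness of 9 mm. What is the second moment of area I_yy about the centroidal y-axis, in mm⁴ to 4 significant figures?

Decompose the section into non-overlapping parts with the origin at the bottom-left of its bounding rectangle.
Outer circle: ⌀130, A = 13273.2 mm², x = 65 mm, Ī = 14 019 848 mm⁴.
Bore (subtracted): ⌀112, A = 9852.03 mm², x = 65 mm, Ī = 7 723 995 mm⁴.
By symmetry the centroid is at mid-width, x̄ = 65 mm.
All pieces are centred on the centroidal y-axis, so I = ΣĪ (holes subtracted) = 6 295 853 mm⁴.

I_yy ≈ 6.296 × 10⁶ mm⁴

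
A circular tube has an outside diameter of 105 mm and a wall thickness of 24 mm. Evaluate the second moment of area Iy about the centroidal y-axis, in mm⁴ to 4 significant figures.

Iy ≈ 5.448 × 10⁶ mm⁴

Decompose the section into non-overlapping parts with the origin at the bottom-left of its bounding rectangle.
Outer circle: ⌀105, A = 8659.01 mm², x = 52.5 mm, Ī = 5 966 602 mm⁴.
Bore (subtracted): ⌀57, A = 2551.76 mm², x = 52.5 mm, Ī = 518 166 mm⁴.
By symmetry the centroid is at mid-width, x̄ = 52.5 mm.
All pieces are centred on the centroidal y-axis, so I = ΣĪ (holes subtracted) = 5 448 436 mm⁴.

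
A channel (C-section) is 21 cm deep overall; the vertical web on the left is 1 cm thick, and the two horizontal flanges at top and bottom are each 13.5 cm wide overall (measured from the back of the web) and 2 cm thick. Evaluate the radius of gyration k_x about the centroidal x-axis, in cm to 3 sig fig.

k_x ≈ 8.64 cm

Break the section into simple shapes (no overlaps), measuring from the bottom-left corner of the bounding box.
Web: 1 × 21, A = 21 cm², y = 10.5 cm, Ī = 771.75 cm⁴.
Top flange (beyond web): 12.5 × 2, A = 25 cm², y = 20 cm, Ī = 8.3333 cm⁴.
Bottom flange (beyond web): 12.5 × 2, A = 25 cm², y = 1 cm, Ī = 8.3333 cm⁴.
By symmetry the centroid is at mid-height, ȳ = 10.5 cm.
Transfer each piece to the centroidal x-axis using Ī + A·d² with d = y − 10.5:
  web: d = 0 cm → contributes +771.75 cm⁴
  top flange (beyond web): d = 9.5 cm → contributes +2264.6 cm⁴
  bottom flange (beyond web): d = -9.5 cm → contributes +2264.6 cm⁴
Total I = 5300.9 cm⁴.
Radius of gyration: k = √(I/A) = √(5300.9 / 71) = 8.6406 cm.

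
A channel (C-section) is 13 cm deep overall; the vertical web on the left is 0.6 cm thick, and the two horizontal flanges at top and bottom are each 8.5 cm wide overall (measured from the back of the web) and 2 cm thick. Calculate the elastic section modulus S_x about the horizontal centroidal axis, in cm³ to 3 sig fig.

Treat the section as a set of non-overlapping primitives; coordinates are from the bounding-box lower-left.
Web: 0.6 × 13, A = 7.8 cm², y = 6.5 cm, Ī = 109.85 cm⁴.
Top flange (beyond web): 7.9 × 2, A = 15.8 cm², y = 12 cm, Ī = 5.2667 cm⁴.
Bottom flange (beyond web): 7.9 × 2, A = 15.8 cm², y = 1 cm, Ī = 5.2667 cm⁴.
By symmetry the centroid is at mid-height, ȳ = 6.5 cm.
Transfer each piece to the horizontal centroidal axis using Ī + A·d² with d = y − 6.5:
  web: d = 0 cm → contributes +109.85 cm⁴
  top flange (beyond web): d = 5.5 cm → contributes +483.22 cm⁴
  bottom flange (beyond web): d = -5.5 cm → contributes +483.22 cm⁴
Total I = 1076.3 cm⁴.
Extreme fibre distance c = 6.5 cm; S = I/c = 165.58 cm³.

S_x ≈ 166 cm³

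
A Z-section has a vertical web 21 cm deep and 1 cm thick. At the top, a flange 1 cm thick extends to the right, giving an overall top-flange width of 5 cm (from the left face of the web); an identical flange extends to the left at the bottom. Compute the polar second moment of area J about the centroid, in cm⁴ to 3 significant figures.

Break the section into simple shapes (no overlaps), measuring from the bottom-left corner of the bounding box.
Web: 1 × 21, A = 21 cm², y = 10.5 cm, Ī = 771.75 cm⁴.
Top flange (beyond web): 4 × 1, A = 4 cm², y = 20.5 cm, Ī = 0.33333 cm⁴.
Bottom flange (beyond web): 4 × 1, A = 4 cm², y = 0.5 cm, Ī = 0.33333 cm⁴.
Centroid: ȳ = ΣA·y / ΣA = 10.5 cm.
Transfer each piece to the centroidal x-axis using Ī + A·d² with d = y − 10.5:
  web: d = 0 cm → contributes +771.75 cm⁴
  top flange (beyond web): d = 10 cm → contributes +400.33 cm⁴
  bottom flange (beyond web): d = -10 cm → contributes +400.33 cm⁴
Total I = 1572.4 cm⁴.
For the y-axis: x̄ = 4.5 cm.
Repeating about the centroidal y-axis gives I_y = 62.417 cm⁴.
Polar second moment: J = I_x + I_y = 1634.8 cm⁴.

J ≈ 1630 cm⁴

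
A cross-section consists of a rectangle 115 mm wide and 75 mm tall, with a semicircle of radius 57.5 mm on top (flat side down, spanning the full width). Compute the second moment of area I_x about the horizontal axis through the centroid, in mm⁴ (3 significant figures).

Split into non-overlapping primitives; take the origin at the lower-left of the bounding box.
Rectangular body: 115 × 75, A = 8 625 mm², y = 37.5 mm, Ī = 4 042 969 mm⁴.
Semicircular cap: semicircle r = 57.5, A = 5193.4 mm², y = 99.404 mm, Ī = 1 199 785 mm⁴.
Centroid: ȳ = ΣA·y / ΣA = 60.766 mm.
Transfer each piece to the horizontal axis through the centroid using Ī + A·d² with d = y − 60.766:
  rectangular body: d = -23.266 mm → contributes +8 711 560 mm⁴
  semicircular cap: d = 38.638 mm → contributes +8 953 136 mm⁴
Total I = 17 664 696 mm⁴.

I_x ≈ 1.77 × 10⁷ mm⁴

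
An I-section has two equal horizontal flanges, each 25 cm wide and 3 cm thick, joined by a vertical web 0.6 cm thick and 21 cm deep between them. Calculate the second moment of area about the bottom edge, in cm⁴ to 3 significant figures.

I_base ≈ 5.18 × 10⁴ cm⁴

Decompose the section into non-overlapping parts with the origin at the bottom-left of its bounding rectangle.
Bottom flange: 25 × 3, A = 75 cm², y = 1.5 cm, Ī = 56.25 cm⁴.
Web: 0.6 × 21, A = 12.6 cm², y = 13.5 cm, Ī = 463.05 cm⁴.
Top flange: 25 × 3, A = 75 cm², y = 25.5 cm, Ī = 56.25 cm⁴.
Transfer each piece to the base of the section using Ī + A·d² with d = y − 0:
  bottom flange: d = 1.5 cm → contributes +225 cm⁴
  web: d = 13.5 cm → contributes +2759.4 cm⁴
  top flange: d = 25.5 cm → contributes +48 825 cm⁴
Total I = 51 809 cm⁴.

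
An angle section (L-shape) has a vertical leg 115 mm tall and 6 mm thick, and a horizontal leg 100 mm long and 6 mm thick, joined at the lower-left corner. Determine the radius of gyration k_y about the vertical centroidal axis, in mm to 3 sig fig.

k_y ≈ 30.8 mm

Treat the section as a set of non-overlapping primitives; coordinates are from the bounding-box lower-left.
Vertical leg: 6 × 115, A = 690 mm², x = 3 mm, Ī = 2 070 mm⁴.
Horizontal leg (remainder): 94 × 6, A = 564 mm², x = 53 mm, Ī = 415 292 mm⁴.
Centroid: x̄ = ΣA·x / ΣA = 25.488 mm.
Transfer each piece to the vertical centroidal axis using Ī + A·d² with d = x − 25.488:
  vertical leg: d = -22.488 mm → contributes +351 011 mm⁴
  horizontal leg (remainder): d = 27.512 mm → contributes +842 188 mm⁴
Total I = 1 193 199 mm⁴.
Radius of gyration: k = √(I/A) = √(1 193 199 / 1 254) = 30.847 mm.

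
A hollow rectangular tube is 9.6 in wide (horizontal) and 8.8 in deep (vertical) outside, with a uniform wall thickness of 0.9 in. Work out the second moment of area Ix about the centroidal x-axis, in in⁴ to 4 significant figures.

Break the section into simple shapes (no overlaps), measuring from the bottom-left corner of the bounding box.
Outer rectangle: 9.6 × 8.8, A = 84.48 in², y = 4.4 in, Ī = 545.178 in⁴.
Inner void (subtracted): 7.8 × 7, A = 54.6 in², y = 4.4 in, Ī = 222.95 in⁴.
By symmetry the centroid is at mid-height, ȳ = 4.4 in.
All pieces are centred on the centroidal x-axis, so I = ΣĪ (holes subtracted) = 322.228 in⁴.

Ix ≈ 322.2 in⁴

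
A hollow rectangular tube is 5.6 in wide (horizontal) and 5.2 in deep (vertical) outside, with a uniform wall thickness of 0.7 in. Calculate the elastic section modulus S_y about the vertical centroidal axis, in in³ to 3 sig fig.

Decompose the section into non-overlapping parts with the origin at the bottom-left of its bounding rectangle.
Outer rectangle: 5.6 × 5.2, A = 29.12 in², x = 2.8 in, Ī = 76.1 in⁴.
Inner void (subtracted): 4.2 × 3.8, A = 15.96 in², x = 2.8 in, Ī = 23.461 in⁴.
By symmetry the centroid is at mid-width, x̄ = 2.8 in.
All pieces are centred on the vertical centroidal axis, so I = ΣĪ (holes subtracted) = 52.639 in⁴.
Extreme fibre distance c = 2.8 in; S = I/c = 18.8 in³.

S_y ≈ 18.8 in³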